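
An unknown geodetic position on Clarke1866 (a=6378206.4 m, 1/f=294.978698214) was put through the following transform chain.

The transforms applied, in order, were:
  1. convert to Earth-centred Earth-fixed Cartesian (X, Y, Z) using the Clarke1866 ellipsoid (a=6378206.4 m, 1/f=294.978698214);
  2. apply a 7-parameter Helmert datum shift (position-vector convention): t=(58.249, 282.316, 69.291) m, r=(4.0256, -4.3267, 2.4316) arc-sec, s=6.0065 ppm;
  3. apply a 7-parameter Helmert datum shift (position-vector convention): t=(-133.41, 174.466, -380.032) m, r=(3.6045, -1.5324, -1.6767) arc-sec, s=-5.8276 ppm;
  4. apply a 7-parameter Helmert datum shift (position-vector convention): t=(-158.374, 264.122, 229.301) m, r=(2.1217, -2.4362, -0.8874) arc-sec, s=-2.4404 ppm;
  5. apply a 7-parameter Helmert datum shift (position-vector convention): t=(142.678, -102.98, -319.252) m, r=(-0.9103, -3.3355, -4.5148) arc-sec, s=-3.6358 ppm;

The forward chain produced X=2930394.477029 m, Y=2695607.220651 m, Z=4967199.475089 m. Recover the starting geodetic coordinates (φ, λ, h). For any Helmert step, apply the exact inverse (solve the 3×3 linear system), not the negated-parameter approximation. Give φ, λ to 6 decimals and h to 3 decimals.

start: X=2930394.4770, Y=2695607.2207, Z=4967199.4751 m
→ Helmert⁻¹: X=2930283.7763, Y=2695762.2180, Z=4967501.2997
→ Helmert⁻¹: X=2930496.3728, Y=2695568.3761, Z=4967221.7812
→ Helmert⁻¹: X=2930661.8553, Y=2695520.2495, Z=4967561.8854
→ Helmert⁻¹: X=2930721.9750, Y=2695284.1412, Z=4967348.6783
→ geod (Bowring, a=6378206.400): φ=51.47517100°, λ=42.60367700°, h=1163.6090 m

φ=51.475171°, λ=42.603677°, h=1163.609 m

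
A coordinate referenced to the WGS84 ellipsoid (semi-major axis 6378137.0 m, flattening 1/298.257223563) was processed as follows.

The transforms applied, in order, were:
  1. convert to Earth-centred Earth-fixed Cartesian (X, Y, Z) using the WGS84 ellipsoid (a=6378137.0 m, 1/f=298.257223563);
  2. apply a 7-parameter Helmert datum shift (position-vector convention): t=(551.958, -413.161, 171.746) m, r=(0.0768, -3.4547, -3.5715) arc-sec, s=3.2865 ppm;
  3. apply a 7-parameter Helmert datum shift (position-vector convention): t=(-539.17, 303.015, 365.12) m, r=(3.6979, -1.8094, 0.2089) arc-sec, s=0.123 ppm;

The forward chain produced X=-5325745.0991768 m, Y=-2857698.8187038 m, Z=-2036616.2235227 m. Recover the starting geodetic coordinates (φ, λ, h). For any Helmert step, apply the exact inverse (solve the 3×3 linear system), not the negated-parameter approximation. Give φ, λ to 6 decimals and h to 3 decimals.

φ=-18.741647°, λ=-151.782760°, h=2080.839 m

start: X=-5325745.0992, Y=-2857698.8187, Z=-2036616.2235 m
→ Helmert⁻¹: X=-5325226.0367, Y=-2858032.6060, Z=-2036883.1403
→ Helmert⁻¹: X=-5325745.1268, Y=-2857703.0278, Z=-2036957.9274
→ geod (Bowring, a=6378137.000): φ=-18.74164700°, λ=-151.78276000°, h=2080.8390 m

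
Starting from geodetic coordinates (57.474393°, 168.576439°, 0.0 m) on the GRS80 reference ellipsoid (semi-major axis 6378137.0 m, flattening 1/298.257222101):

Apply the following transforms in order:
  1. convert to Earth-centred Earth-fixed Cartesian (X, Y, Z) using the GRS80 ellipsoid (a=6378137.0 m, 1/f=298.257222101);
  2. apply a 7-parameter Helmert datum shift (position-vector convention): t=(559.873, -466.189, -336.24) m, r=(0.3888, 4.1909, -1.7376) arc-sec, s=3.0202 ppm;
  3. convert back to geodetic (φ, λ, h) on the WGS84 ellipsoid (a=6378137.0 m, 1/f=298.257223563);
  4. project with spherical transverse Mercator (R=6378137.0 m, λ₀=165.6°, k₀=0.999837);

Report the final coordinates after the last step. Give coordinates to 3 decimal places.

E=178371.663 m, N=6401380.493 m

start: φ=57.474393°, λ=168.576439°, h=0.000 m
→ ECEF (a=6378137.000, f=1/298.257222101): X=-3369465.0630, Y=680845.3670, Z=5354489.8180
→ Helmert 7p (PV): X=-3368800.8378, Y=680399.5261, Z=5354239.4942
→ geod (Bowring, a=6378137.000): φ=57.47878242°, λ=168.58153123°, h=-608.5769 m
→ tm (R=6378137.0, λ₀=165.6°): E=178371.6628, N=6401380.4929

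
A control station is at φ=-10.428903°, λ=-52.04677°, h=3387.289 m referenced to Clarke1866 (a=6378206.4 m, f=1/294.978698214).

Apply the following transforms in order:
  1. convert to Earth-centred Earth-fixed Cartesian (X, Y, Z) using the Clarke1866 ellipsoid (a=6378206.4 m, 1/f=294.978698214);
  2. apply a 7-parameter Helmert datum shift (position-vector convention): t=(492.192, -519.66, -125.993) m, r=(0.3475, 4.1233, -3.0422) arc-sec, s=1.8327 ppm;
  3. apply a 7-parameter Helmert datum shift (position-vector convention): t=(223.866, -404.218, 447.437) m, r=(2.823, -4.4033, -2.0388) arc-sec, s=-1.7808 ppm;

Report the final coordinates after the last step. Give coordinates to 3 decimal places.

start: φ=-10.428903°, λ=-52.046770°, h=3387.289 m
→ ECEF (a=6378206.400, f=1/294.978698214): X=3860386.5220, Y=-4949391.7698, Z=-1147478.4280
→ Helmert 7p (PV): X=3860789.8517, Y=-4949975.5043, Z=-1147692.0329
→ Helmert 7p (PV): X=3860982.4157, Y=-4950393.3612, Z=-1147227.8796

X=3860982.416 m, Y=-4950393.361 m, Z=-1147227.880 m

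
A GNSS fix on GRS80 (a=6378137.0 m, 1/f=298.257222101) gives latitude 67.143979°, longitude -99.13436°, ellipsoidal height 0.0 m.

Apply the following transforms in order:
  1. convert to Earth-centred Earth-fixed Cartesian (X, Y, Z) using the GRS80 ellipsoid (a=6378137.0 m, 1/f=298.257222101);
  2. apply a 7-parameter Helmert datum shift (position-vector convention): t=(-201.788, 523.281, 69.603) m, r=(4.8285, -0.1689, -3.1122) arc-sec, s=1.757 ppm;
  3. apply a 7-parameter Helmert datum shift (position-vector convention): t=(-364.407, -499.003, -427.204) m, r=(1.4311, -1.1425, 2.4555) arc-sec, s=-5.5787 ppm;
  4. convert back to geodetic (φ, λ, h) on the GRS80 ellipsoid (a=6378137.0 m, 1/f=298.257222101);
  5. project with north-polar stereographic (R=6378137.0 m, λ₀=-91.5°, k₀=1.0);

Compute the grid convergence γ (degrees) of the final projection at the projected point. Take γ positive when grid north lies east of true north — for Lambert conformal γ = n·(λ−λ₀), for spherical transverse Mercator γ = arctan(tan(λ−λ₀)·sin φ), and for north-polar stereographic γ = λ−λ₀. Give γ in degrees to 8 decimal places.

-7.64771903

start: φ=67.143979°, λ=-99.134360°, h=0.000 m
→ ECEF (a=6378137.000, f=1/298.257222101): X=-394406.3669, Y=-2452940.8361, Z=5854668.7139
→ Helmert 7p (PV): X=-394650.6530, Y=-2452552.9674, Z=5854690.8591
→ Helmert 7p (PV): X=-395016.0908, Y=-2453083.6071, Z=5854211.7914
→ geod (Bowring, a=6378137.000): φ=67.14042240°, λ=-99.14771903°, h=-328.6604 m
→ into stereo (λ₀=-91.5°): φ=67.14042240°, λ−λ₀=-7.64771903°
convergence γ = -7.64771903°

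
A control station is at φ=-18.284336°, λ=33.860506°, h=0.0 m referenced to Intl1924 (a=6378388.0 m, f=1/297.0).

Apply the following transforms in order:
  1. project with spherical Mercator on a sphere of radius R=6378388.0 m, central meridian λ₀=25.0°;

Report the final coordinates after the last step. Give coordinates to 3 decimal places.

E=986385.832 m, N=-2070938.065 m

start: φ=-18.284336°, λ=33.860506°, h=0.000 m
→ merc (R=6378388.0, λ₀=25.0°): E=986385.8320, N=-2070938.0654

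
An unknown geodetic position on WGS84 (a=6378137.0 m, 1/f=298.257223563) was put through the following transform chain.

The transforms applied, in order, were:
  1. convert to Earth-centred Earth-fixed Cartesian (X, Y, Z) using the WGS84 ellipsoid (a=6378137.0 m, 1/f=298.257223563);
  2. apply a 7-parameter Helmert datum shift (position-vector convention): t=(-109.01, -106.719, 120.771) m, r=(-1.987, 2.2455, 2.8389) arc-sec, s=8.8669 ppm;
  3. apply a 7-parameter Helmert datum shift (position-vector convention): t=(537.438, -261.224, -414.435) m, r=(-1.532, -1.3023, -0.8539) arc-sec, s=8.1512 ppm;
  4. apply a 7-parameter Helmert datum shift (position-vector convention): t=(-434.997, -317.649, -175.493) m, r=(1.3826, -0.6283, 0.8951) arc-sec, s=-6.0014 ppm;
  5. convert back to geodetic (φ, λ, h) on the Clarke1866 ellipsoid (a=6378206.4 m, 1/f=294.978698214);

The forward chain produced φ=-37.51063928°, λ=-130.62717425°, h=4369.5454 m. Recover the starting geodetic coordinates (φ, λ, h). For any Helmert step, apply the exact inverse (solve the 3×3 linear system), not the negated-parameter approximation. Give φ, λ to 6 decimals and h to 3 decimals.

φ=-37.508607°, λ=-130.633208°, h=3579.090 m

start: φ=-37.510639°, λ=-130.627174°, h=4369.545 m
→ ECEF (a=6378206.400, f=1/294.978698214): X=-3300779.8668, Y=-3847391.4934, Z=-3864968.0054
→ Helmert⁻¹: X=-3300393.1439, Y=-3847108.5158, Z=-3864779.8662
→ Helmert⁻¹: X=-3300912.1489, Y=-3846800.8990, Z=-3864341.6627
→ Helmert⁻¹: X=-3300784.7423, Y=-3846577.4145, Z=-3864501.1572
→ geod (Bowring, a=6378137.000): φ=-37.50860700°, λ=-130.63320800°, h=3579.0900 m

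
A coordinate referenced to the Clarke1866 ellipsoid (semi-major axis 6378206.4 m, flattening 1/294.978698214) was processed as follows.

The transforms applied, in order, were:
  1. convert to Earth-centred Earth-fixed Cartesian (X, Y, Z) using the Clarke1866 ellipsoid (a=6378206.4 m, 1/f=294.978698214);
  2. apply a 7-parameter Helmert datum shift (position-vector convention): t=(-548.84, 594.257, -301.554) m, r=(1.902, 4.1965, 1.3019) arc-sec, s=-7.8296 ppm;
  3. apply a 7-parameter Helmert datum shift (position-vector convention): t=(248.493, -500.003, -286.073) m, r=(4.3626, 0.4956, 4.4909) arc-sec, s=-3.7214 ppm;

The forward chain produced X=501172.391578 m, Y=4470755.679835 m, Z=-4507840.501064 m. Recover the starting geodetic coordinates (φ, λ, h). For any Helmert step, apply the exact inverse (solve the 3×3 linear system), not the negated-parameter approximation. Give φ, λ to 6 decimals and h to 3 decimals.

φ=-45.250543°, λ=83.596801°, h=899.322 m

start: X=501172.3916, Y=4470755.6798, Z=-4507840.5011 m
→ Helmert⁻¹: X=501033.9419, Y=4471166.0742, Z=-4507664.5660
→ Helmert⁻¹: X=501706.6310, Y=4470562.0899, Z=-4507429.3196
→ geod (Bowring, a=6378206.400): φ=-45.25054300°, λ=83.59680100°, h=899.3220 m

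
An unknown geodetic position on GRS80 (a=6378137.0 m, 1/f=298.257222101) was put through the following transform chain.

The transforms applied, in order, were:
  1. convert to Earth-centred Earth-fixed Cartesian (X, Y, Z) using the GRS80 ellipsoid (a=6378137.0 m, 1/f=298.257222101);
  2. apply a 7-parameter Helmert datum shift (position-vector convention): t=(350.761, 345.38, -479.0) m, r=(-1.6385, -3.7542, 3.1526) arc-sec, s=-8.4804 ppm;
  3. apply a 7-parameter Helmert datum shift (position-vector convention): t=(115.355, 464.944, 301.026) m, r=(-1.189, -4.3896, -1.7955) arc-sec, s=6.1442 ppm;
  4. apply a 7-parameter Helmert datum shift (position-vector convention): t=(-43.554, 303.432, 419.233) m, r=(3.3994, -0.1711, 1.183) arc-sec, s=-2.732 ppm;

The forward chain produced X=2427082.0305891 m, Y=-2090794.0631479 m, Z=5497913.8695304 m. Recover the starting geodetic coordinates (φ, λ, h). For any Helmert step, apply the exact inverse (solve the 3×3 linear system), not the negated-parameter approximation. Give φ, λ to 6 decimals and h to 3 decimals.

φ=59.933228°, λ=-40.760975°, h=987.516 m

start: X=2427082.0306, Y=-2090794.0631, Z=5497913.8695 m
→ Helmert⁻¹: X=2427124.7831, Y=-2091026.5248, Z=5497542.1041
→ Helmert⁻¹: X=2427129.7090, Y=-2091489.1785, Z=5497143.5932
→ Helmert⁻¹: X=2426867.6159, Y=-2091933.0623, Z=5497608.4269
→ geod (Bowring, a=6378137.000): φ=59.93322800°, λ=-40.76097500°, h=987.5160 m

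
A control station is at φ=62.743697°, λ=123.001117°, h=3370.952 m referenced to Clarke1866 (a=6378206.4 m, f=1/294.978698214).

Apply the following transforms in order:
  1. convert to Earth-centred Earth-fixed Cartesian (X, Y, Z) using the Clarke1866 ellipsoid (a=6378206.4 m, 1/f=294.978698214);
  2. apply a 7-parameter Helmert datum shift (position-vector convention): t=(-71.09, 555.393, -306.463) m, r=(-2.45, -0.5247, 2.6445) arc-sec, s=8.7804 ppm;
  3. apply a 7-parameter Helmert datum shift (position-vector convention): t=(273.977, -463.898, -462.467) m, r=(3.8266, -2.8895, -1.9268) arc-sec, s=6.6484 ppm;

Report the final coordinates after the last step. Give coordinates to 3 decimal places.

start: φ=62.743697°, λ=123.001117°, h=3370.952 m
→ ECEF (a=6378206.400, f=1/294.978698214): X=-1596072.1478, Y=2457630.6857, Z=5649754.3387
→ Helmert 7p (PV): X=-1596203.1333, Y=2458254.3024, Z=5649464.2308
→ Helmert 7p (PV): X=-1595995.9470, Y=2457716.8499, Z=5649062.5684

X=-1595995.947 m, Y=2457716.850 m, Z=5649062.568 m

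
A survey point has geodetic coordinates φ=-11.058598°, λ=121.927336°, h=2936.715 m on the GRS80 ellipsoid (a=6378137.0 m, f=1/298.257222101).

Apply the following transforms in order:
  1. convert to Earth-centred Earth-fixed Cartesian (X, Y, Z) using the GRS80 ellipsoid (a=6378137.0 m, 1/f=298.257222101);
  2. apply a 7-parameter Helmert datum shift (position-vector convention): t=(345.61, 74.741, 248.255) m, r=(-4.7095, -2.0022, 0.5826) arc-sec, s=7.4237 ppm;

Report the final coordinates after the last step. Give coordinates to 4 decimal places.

start: φ=-11.058598°, λ=121.927336°, h=2936.715 m
→ ECEF (a=6378137.000, f=1/298.257222101): X=-3312335.0129, Y=5315833.8321, Z=-1215931.5478
→ Helmert 7p (PV): X=-3312017.2045, Y=5315910.9177, Z=-1215845.8460

X=-3312017.2045 m, Y=5315910.9177 m, Z=-1215845.8460 m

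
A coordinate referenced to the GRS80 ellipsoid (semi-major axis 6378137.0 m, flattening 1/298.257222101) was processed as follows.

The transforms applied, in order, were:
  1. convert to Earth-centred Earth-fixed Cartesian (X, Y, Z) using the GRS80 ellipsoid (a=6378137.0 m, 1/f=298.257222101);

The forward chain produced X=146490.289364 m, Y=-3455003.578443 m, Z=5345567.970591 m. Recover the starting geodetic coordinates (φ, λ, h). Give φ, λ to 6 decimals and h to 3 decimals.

φ=57.275892°, λ=-87.572144°, h=3561.814 m

start: X=146490.2894, Y=-3455003.5784, Z=5345567.9706 m
→ geod (Bowring, a=6378137.000): φ=57.27589200°, λ=-87.57214400°, h=3561.8140 m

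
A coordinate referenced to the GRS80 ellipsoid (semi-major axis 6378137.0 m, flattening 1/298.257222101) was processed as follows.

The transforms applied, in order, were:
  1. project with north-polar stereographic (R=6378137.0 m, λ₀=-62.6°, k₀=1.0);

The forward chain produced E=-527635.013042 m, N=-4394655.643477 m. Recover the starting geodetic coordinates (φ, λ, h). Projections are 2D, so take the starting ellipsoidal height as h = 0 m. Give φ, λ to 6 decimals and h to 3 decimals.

φ=51.728136°, λ=-69.446325°, h=0.000 m

start: E=-527635.0130, N=-4394655.6435 m
→ stereo⁻¹: φ=51.72813600°, λ=-69.44632500°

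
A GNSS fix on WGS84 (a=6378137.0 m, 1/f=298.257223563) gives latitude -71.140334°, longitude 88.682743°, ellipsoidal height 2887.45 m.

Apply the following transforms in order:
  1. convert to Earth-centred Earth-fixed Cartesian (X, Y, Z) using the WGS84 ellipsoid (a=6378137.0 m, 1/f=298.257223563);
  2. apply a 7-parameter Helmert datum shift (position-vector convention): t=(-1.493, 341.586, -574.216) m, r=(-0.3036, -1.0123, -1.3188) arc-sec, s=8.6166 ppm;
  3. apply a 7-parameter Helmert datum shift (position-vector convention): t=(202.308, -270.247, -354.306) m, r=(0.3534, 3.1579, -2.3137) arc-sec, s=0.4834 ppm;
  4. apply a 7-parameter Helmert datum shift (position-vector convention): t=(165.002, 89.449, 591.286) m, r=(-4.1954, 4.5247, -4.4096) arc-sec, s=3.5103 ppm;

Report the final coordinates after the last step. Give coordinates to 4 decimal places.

X=47812.8781 m, Y=2068399.8472 m, Z=-6016549.9639 m

start: φ=-71.140334°, λ=88.682743°, h=2887.450 m
→ ECEF (a=6378137.000, f=1/298.257223563): X=47560.3949, Y=2068335.7685, Z=-6016093.7451
→ Helmert 7p (PV): X=47602.0620, Y=2068686.0173, Z=-6016722.6104
→ Helmert 7p (PV): X=47735.4821, Y=2068426.5450, Z=-6017077.0093
→ Helmert 7p (PV): X=47812.8781, Y=2068399.8472, Z=-6016549.9639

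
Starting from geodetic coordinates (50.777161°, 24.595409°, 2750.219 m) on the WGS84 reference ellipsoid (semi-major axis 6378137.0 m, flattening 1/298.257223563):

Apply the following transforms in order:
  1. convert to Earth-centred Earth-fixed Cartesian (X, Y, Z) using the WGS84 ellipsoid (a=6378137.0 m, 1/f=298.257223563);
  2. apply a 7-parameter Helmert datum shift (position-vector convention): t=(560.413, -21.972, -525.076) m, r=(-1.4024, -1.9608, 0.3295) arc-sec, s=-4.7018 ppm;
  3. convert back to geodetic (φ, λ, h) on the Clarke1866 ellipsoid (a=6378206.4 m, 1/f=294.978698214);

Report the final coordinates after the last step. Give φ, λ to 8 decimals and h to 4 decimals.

φ=50.77312358°, λ=24.59261913°, h=2703.2724 m

start: φ=50.777161°, λ=24.595409°, h=2750.219 m
→ ECEF (a=6378137.000, f=1/298.257223563): X=3676180.7775, Y=1682730.6716, Z=4920036.9302
→ Helmert 7p (PV): X=3676674.4469, Y=1682740.1115, Z=4919512.2268
→ geod (Bowring, a=6378206.400): φ=50.77312358°, λ=24.59261913°, h=2703.2724 m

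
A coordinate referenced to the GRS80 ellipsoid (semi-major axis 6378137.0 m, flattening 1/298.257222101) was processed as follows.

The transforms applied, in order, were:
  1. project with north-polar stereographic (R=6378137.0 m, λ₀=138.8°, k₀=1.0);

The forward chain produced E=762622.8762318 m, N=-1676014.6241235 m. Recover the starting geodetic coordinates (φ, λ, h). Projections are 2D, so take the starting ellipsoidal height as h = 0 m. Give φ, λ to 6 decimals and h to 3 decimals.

φ=73.572226°, λ=163.266561°, h=0.000 m

start: E=762622.8762, N=-1676014.6241 m
→ stereo⁻¹: φ=73.57222600°, λ=163.26656100°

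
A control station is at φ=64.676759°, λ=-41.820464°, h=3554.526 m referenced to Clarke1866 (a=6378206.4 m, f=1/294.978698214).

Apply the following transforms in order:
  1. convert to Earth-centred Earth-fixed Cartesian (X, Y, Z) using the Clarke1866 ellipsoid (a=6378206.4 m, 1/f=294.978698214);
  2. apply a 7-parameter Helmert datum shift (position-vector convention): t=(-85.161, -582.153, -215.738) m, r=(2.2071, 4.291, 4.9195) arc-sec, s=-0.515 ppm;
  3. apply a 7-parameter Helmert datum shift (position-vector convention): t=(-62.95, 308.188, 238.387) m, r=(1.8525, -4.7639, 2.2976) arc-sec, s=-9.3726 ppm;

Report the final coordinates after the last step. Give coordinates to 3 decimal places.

start: φ=64.676759°, λ=-41.820464°, h=3554.526 m
→ ECEF (a=6378206.400, f=1/294.978698214): X=2039873.3382, Y=-1825168.6834, Z=5745408.6353
→ Helmert 7p (PV): X=2039950.1814, Y=-1825762.7223, Z=5745127.9723
→ Helmert 7p (PV): X=2039755.7605, Y=-1825466.2967, Z=5745343.2295

X=2039755.760 m, Y=-1825466.297 m, Z=5745343.230 m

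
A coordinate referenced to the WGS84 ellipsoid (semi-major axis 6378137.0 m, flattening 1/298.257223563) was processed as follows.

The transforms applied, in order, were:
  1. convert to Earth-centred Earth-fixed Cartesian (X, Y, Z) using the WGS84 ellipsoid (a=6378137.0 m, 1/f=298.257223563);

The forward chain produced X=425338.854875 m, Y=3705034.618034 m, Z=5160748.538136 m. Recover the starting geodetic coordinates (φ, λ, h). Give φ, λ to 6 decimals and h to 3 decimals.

φ=54.328992°, λ=83.451100°, h=3158.011 m

start: X=425338.8549, Y=3705034.6180, Z=5160748.5381 m
→ geod (Bowring, a=6378137.000): φ=54.32899200°, λ=83.45110000°, h=3158.0110 m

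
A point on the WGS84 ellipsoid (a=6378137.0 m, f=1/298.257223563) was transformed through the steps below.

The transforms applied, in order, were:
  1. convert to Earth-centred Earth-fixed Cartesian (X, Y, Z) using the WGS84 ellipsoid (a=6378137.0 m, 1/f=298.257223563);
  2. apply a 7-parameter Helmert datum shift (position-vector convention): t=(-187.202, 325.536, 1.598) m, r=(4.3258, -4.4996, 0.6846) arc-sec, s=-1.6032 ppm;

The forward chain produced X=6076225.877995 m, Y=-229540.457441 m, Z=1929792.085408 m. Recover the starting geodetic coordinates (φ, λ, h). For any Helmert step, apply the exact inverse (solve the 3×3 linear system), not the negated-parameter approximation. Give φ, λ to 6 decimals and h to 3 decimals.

start: X=6076225.8780, Y=-229540.4574, Z=1929792.0854 m
→ Helmert⁻¹: X=6076464.1539, Y=-229846.0609, Z=1929665.8455
→ geod (Bowring, a=6378137.000): φ=17.71735600°, λ=-2.16621600°, h=3472.3280 m

φ=17.717356°, λ=-2.166216°, h=3472.328 m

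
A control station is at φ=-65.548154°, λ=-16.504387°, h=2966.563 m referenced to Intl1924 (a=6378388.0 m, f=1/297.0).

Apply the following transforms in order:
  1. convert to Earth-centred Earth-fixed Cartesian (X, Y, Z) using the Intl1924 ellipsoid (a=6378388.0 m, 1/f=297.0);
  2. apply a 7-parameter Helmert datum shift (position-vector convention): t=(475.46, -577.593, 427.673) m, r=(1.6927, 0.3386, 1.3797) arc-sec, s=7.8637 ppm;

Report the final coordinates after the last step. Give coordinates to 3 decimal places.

start: φ=-65.548154°, λ=-16.504387°, h=2966.563 m
→ ECEF (a=6378388.000, f=1/297.0): X=2539672.0656, Y=-752496.6621, Z=-5786105.3277
→ Helmert 7p (PV): X=2540163.0318, Y=-753015.7008, Z=-5785733.4994

X=2540163.032 m, Y=-753015.701 m, Z=-5785733.499 m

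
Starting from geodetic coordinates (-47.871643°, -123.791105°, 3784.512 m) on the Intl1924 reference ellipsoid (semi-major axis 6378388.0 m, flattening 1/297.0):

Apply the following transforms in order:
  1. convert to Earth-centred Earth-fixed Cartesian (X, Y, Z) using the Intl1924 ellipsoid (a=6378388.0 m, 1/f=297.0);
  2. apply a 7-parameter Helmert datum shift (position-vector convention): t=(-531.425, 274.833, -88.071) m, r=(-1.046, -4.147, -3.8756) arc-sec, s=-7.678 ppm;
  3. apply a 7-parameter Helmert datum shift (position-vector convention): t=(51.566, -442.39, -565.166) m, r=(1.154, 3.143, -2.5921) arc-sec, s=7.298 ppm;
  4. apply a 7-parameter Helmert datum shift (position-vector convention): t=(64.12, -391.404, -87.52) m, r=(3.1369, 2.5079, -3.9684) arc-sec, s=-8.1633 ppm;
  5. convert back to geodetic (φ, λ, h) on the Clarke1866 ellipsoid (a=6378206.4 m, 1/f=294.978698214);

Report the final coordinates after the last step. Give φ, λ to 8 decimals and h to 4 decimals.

start: φ=-47.871643°, λ=-123.791105°, h=3784.512 m
→ ECEF (a=6378388.000, f=1/297.0): X=-2385428.5645, Y=-3564507.6059, Z=-4710209.3913
→ Helmert 7p (PV): X=-2385913.9497, Y=-3564184.4701, Z=-4710291.1805
→ Helmert 7p (PV): X=-2385996.3615, Y=-3564596.5348, Z=-4710874.3070
→ Helmert 7p (PV): X=-2386038.6212, Y=-3564841.2923, Z=-4710948.5708
→ geod (Bowring, a=6378206.400): φ=-47.87330000°, λ=-123.79539804°, h=5008.4315 m

φ=-47.87330000°, λ=-123.79539804°, h=5008.4315 m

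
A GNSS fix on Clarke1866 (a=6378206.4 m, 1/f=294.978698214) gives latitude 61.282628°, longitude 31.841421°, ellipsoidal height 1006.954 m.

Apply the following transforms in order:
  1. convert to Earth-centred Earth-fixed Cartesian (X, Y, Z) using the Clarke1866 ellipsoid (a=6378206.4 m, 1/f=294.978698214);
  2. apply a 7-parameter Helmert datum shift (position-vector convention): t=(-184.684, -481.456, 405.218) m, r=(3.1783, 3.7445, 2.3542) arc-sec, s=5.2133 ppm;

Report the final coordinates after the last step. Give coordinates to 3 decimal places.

start: φ=61.282628°, λ=31.841421°, h=1006.954 m
→ ECEF (a=6378206.400, f=1/294.978698214): X=2610678.9660, Y=1621303.6137, Z=5571230.1243
→ Helmert 7p (PV): X=2610590.5272, Y=1620774.5605, Z=5571641.9752

X=2610590.527 m, Y=1620774.561 m, Z=5571641.975 m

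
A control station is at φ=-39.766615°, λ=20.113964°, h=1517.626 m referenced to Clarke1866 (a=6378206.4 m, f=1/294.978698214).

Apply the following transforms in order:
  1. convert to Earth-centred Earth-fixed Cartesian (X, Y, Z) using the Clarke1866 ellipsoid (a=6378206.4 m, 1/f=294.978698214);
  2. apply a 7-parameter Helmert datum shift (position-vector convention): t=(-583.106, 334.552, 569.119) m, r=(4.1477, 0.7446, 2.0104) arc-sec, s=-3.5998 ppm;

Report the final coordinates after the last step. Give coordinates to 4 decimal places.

X=4610491.4829 m, Y=1689160.5955 m, Z=-4058273.2210 m

start: φ=-39.766615°, λ=20.113964°, h=1517.626 m
→ ECEF (a=6378206.400, f=1/294.978698214): X=4611122.2994, Y=1688705.5614, Z=-4058874.2628
→ Helmert 7p (PV): X=4610491.4829, Y=1689160.5955, Z=-4058273.2210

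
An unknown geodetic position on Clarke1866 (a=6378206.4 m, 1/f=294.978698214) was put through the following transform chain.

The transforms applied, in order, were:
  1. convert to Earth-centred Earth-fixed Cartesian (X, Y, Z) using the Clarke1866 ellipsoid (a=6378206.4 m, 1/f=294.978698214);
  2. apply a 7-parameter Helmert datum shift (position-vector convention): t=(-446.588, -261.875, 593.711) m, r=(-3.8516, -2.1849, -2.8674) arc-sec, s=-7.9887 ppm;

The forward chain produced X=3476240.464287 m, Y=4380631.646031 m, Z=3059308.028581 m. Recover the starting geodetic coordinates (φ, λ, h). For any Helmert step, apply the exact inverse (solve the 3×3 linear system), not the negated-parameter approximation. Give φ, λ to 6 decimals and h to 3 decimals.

start: X=3476240.4643, Y=4380631.6460, Z=3059308.0286 m
→ Helmert⁻¹: X=3476686.3259, Y=4380919.7333, Z=3058783.7307
→ geod (Bowring, a=6378206.400): φ=28.83882300°, λ=51.56457700°, h=1425.9790 m

φ=28.838823°, λ=51.564577°, h=1425.979 m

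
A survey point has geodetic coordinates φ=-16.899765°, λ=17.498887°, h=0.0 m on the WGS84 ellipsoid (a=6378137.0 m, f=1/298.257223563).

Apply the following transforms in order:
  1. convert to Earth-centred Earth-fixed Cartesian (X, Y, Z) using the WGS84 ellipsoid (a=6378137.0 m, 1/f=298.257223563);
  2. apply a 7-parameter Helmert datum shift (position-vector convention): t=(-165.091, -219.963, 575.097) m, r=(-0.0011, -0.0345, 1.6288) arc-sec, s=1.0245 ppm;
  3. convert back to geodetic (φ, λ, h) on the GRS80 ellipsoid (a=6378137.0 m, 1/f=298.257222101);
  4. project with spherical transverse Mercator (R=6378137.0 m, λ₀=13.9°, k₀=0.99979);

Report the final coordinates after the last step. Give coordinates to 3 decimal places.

E=383350.971 m, N=-1883890.339 m

start: φ=-16.899765°, λ=17.498887°, h=0.000 m
→ ECEF (a=6378137.000, f=1/298.257223563): X=5821927.0068, Y=1835522.1980, Z=-1842222.4043
→ Helmert 7p (PV): X=5821753.6940, Y=1835350.0794, Z=-1841648.2307
→ geod (Bowring, a=6378137.000): φ=-16.89537067°, λ=17.49783536°, h=-374.5647 m
→ tm (R=6378137.0, λ₀=13.9°): E=383350.9711, N=-1883890.3393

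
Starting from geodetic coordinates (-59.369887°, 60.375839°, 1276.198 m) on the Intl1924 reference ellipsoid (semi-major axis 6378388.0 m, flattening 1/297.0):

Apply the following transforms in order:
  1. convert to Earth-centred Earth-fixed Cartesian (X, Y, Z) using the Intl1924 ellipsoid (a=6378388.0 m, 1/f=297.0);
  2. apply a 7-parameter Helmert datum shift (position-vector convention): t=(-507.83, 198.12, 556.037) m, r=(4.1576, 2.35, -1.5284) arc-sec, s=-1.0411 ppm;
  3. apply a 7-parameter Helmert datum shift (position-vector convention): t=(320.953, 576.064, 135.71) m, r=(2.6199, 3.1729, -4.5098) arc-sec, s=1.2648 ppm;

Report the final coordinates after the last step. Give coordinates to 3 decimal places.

X=1610462.706 m, Y=2833492.442 m, Z=-5465518.674 m

start: φ=-59.369887°, λ=60.375839°, h=1276.198 m
→ ECEF (a=6378388.000, f=1/297.0): X=1610712.6500, Y=2832585.1601, Z=-5466259.1573
→ Helmert 7p (PV): X=1610161.8545, Y=2832878.5770, Z=-5465658.6852
→ Helmert 7p (PV): X=1610462.7061, Y=2833492.4421, Z=-5465518.6745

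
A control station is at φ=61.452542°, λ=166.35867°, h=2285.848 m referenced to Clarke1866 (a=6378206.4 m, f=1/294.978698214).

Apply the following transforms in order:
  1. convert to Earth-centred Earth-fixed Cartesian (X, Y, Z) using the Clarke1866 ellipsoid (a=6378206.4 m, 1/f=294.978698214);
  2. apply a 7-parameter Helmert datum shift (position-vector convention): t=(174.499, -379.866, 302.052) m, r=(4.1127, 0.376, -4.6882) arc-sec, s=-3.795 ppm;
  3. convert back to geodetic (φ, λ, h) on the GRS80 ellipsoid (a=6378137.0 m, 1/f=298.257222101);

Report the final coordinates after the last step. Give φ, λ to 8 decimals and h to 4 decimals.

start: φ=61.452542°, λ=166.358670°, h=2285.848 m
→ ECEF (a=6378206.400, f=1/294.978698214): X=-2970903.8100, Y=721006.1434, Z=5581428.3103
→ Helmert 7p (PV): X=-2970691.4743, Y=720579.7794, Z=5581728.9725
→ geod (Bowring, a=6378137.000): φ=61.45445396°, λ=166.36549748°, h=2289.2677 m

φ=61.45445396°, λ=166.36549748°, h=2289.2677 m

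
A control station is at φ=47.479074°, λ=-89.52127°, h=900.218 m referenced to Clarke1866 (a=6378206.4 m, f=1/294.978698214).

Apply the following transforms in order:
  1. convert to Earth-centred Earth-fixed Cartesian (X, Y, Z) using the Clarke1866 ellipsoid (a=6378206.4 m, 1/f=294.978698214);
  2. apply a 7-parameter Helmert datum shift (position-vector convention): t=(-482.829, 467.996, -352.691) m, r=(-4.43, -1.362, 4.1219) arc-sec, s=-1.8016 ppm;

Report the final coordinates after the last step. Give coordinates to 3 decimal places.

X=35661.869 m, Y=-4318598.563 m, Z=4678116.805 m

start: φ=47.479074°, λ=-89.521270°, h=900.218 m
→ ECEF (a=6378206.400, f=1/294.978698214): X=36089.3428, Y=-4319175.5403, Z=4678384.9226
→ Helmert 7p (PV): X=35661.8689, Y=-4318598.5631, Z=4678116.8052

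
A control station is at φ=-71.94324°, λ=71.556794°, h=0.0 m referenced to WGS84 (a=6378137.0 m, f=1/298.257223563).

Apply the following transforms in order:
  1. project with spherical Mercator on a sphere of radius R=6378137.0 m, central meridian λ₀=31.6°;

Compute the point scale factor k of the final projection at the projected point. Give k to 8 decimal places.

3.22623309

start: φ=-71.943240°, λ=71.556794°, h=0.000 m
→ into merc (λ₀=31.6°): φ=-71.94324000°, λ−λ₀=39.95679400°
scale k = 3.22623309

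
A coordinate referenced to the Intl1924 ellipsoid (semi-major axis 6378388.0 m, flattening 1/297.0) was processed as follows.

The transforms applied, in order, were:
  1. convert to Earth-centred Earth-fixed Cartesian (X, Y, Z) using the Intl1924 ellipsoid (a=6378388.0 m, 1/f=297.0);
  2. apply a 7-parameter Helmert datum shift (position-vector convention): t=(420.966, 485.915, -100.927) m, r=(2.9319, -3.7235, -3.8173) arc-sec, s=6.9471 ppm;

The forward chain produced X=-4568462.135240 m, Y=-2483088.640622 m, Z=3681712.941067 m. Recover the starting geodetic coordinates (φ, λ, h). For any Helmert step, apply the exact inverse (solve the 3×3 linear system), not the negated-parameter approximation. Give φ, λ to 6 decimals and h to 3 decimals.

φ=35.482403°, λ=-151.471274°, h=465.355 m

start: X=-4568462.1352, Y=-2483088.6406, Z=3681712.9411 m
→ Helmert⁻¹: X=-4568738.9318, Y=-2483589.5193, Z=3681906.0677
→ geod (Bowring, a=6378388.000): φ=35.48240300°, λ=-151.47127400°, h=465.3550 m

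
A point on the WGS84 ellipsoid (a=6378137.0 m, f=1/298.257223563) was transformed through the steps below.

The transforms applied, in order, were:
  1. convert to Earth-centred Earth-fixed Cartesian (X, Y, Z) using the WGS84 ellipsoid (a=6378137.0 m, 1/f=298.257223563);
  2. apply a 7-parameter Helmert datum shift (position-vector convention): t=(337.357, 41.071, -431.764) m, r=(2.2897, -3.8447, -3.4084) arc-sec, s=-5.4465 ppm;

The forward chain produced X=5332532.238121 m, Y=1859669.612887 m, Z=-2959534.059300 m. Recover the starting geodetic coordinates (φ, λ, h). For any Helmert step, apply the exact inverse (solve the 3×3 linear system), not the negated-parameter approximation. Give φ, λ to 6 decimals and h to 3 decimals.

start: X=5332532.2381, Y=1859669.6129, Z=-2959534.0593 m
→ Helmert⁻¹: X=5332138.0337, Y=1859693.9309, Z=-2959238.4453
→ geod (Bowring, a=6378137.000): φ=-27.81411600°, λ=19.22727900°, h=2007.9360 m

φ=-27.814116°, λ=19.227279°, h=2007.936 m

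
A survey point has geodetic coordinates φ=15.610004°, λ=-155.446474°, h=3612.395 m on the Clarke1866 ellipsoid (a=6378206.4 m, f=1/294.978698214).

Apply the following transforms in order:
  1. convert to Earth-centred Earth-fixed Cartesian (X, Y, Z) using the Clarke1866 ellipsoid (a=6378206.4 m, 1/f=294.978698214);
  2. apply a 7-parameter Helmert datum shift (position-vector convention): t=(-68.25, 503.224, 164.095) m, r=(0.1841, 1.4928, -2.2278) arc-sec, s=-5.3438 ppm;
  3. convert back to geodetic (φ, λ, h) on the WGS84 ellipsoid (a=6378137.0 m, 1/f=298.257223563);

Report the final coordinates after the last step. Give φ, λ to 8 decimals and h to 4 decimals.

φ=15.61103666°, λ=-155.45156229°, h=3533.1673 m

start: φ=15.610004°, λ=-155.446474°, h=3612.395 m
→ ECEF (a=6378206.400, f=1/294.978698214): X=-5591998.6620, Y=-2554732.3419, Z=1706071.6281
→ Helmert 7p (PV): X=-5592052.2748, Y=-2554156.5916, Z=1706264.7968
→ geod (Bowring, a=6378137.000): φ=15.61103666°, λ=-155.45156229°, h=3533.1673 m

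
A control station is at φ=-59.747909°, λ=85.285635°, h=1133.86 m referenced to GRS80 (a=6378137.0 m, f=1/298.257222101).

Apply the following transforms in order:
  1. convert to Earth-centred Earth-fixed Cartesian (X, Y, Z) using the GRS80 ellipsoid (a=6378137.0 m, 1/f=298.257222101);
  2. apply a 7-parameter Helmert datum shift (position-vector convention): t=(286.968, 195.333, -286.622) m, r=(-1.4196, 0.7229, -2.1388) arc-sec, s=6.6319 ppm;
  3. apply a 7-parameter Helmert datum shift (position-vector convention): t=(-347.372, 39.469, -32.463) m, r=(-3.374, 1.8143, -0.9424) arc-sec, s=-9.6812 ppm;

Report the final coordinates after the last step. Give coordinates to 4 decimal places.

start: φ=-59.747909°, λ=85.285635°, h=1133.860 m
→ ECEF (a=6378137.000, f=1/298.257222101): X=264808.2970, Y=3211067.0905, Z=-5487360.3724
→ Helmert 7p (PV): X=265111.0858, Y=3211243.2066, Z=-5487706.4141
→ Helmert 7p (PV): X=264727.5496, Y=3211160.6107, Z=-5487740.6092

X=264727.5496 m, Y=3211160.6107 m, Z=-5487740.6092 m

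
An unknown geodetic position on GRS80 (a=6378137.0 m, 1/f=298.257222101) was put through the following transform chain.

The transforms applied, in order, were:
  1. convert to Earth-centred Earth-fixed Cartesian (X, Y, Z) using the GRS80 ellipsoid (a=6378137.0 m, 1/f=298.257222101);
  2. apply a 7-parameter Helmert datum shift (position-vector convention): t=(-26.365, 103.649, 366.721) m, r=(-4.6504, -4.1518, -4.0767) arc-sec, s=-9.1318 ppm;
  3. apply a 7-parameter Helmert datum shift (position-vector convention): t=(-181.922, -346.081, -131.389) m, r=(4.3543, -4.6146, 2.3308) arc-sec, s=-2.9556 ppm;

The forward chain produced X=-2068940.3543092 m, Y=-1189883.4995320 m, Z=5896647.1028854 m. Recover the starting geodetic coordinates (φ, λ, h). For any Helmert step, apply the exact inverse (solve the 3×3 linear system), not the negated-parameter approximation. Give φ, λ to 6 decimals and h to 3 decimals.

start: X=-2068940.3543, Y=-1189883.4995, Z=5896647.1029 m
→ Helmert⁻¹: X=-2068646.0610, Y=-1189393.0743, Z=5896867.3090
→ Helmert⁻¹: X=-2068496.3840, Y=-1189681.4109, Z=5896569.2476
→ geod (Bowring, a=6378137.000): φ=68.10135600°, λ=-150.09493700°, h=1347.8850 m

φ=68.101356°, λ=-150.094937°, h=1347.885 m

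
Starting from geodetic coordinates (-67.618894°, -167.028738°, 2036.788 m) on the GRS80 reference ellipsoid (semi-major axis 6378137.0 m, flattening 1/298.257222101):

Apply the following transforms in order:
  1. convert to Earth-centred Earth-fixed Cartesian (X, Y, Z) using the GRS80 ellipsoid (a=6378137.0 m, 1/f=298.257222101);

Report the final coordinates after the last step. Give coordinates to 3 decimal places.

start: φ=-67.618894°, λ=-167.028738°, h=2036.788 m
→ ECEF (a=6378137.000, f=1/298.257222101): X=-2374161.8406, Y=-546864.3093, Z=-5876922.4128

X=-2374161.841 m, Y=-546864.309 m, Z=-5876922.413 m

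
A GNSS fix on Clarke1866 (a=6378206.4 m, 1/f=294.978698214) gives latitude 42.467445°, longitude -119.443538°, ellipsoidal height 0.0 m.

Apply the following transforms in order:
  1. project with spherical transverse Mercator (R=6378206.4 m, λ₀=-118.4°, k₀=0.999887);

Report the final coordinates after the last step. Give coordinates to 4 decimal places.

start: φ=42.467445°, λ=-119.443538°, h=0.000 m
→ tm (R=6378206.4, λ₀=-118.4°): E=-85682.8921, N=4727498.4357

E=-85682.8921 m, N=4727498.4357 m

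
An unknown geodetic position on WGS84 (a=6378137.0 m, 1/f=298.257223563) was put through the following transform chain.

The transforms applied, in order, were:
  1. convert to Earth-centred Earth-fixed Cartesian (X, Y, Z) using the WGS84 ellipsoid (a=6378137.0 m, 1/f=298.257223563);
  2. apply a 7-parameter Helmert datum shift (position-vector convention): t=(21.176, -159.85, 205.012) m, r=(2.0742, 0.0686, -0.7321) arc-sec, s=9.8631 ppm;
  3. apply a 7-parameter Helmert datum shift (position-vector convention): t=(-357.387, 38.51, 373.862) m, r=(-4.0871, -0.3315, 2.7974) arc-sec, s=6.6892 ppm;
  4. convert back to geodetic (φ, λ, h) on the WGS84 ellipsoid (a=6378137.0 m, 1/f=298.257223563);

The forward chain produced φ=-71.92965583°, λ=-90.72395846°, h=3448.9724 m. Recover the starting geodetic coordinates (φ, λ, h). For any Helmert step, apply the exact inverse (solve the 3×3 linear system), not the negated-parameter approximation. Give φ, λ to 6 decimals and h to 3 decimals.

φ=-71.932890°, λ=-90.715118°, h=3855.167 m

start: φ=-71.929656°, λ=-90.723958°, h=3448.972 m
→ ECEF (a=6378137.000, f=1/298.257223563): X=-25086.7921, Y=-1985322.2115, Z=-6044534.9448
→ Helmert⁻¹: X=-24765.8788, Y=-1985227.3264, Z=-6044907.6686
→ Helmert⁻¹: X=-24777.7541, Y=-1985108.7745, Z=-6045033.1036
→ geod (Bowring, a=6378137.000): φ=-71.93289000°, λ=-90.71511800°, h=3855.1670 m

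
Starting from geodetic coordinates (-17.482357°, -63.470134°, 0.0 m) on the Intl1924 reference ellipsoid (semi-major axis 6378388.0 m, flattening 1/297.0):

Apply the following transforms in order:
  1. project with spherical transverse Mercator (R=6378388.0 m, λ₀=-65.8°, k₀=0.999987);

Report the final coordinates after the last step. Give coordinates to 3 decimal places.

E=247441.958 m, N=-1947690.316 m

start: φ=-17.482357°, λ=-63.470134°, h=0.000 m
→ tm (R=6378388.0, λ₀=-65.8°): E=247441.9582, N=-1947690.3163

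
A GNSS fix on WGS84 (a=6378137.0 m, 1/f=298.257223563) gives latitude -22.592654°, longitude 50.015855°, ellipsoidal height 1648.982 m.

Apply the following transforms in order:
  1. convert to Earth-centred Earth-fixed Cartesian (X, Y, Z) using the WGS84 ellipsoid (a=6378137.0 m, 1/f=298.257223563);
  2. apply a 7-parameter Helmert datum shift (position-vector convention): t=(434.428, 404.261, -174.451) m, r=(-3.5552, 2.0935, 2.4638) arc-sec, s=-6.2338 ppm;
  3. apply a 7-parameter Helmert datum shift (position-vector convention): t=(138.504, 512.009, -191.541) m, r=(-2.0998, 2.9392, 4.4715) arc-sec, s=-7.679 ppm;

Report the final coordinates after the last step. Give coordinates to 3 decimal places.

start: φ=-22.592654°, λ=50.015855°, h=1648.982 m
→ ECEF (a=6378137.000, f=1/298.257223563): X=3786768.1789, Y=4515431.5822, Z=-2435766.5749
→ Helmert 7p (PV): X=3787100.3433, Y=4515810.9442, Z=-2436042.1035
→ Helmert 7p (PV): X=3787077.1587, Y=4516345.5751, Z=-2436314.8737

X=3787077.159 m, Y=4516345.575 m, Z=-2436314.874 m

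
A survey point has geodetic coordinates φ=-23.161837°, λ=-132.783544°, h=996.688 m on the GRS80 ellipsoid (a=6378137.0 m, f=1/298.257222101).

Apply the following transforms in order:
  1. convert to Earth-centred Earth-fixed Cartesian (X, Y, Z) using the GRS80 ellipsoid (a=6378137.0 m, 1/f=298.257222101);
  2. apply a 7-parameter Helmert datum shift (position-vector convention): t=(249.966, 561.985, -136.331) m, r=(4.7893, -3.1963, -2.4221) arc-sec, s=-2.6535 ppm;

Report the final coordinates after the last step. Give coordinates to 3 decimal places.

X=-3985475.338 m, Y=-4305992.720 m, Z=-2493890.816 m

start: φ=-23.161837°, λ=-132.783544°, h=996.688 m
→ ECEF (a=6378137.000, f=1/298.257222101): X=-3985723.9490, Y=-4306670.8349, Z=-2493599.3417
→ Helmert 7p (PV): X=-3985475.3376, Y=-4305992.7200, Z=-2493890.8160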